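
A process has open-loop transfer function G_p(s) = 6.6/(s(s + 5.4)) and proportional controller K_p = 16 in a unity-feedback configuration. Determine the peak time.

Closed-loop characteristic equation: s² + 5.4s + 105.6 = 0, so ω_n = 10.28 rad/s and ζ = 5.4/(2·10.28) = 0.2627.
Damped frequency ω_d = ω_n√(1−ζ²) = 9.915 rad/s, so peak time T_p = π/ω_d = 0.317 s.

T_p = 0.317 s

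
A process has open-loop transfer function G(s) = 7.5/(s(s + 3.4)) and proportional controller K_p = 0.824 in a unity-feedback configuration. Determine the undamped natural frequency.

ω_n = 2.49 rad/s

The closed-loop denominator is s(s+3.4) + 0.824·7.5 = s² + 3.4s + 6.18.
Matching s² + 2ζω_n s + ω_n²: ω_n = √6.18 = 2.486 rad/s and 2ζω_n = 3.4, so ζ = 3.4/(2·2.486) = 0.684.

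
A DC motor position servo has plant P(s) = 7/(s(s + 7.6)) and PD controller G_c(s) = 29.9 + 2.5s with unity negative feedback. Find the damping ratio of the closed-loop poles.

Forward path: (29.9 + 2.5s)·7/(s(s+7.6)). The closed-loop characteristic equation is s² + (7.6 + 7·2.5)s + 7·29.9 = 0.
That is s² + 25.1s + 209.3 = 0, so ω_n = 14.47 rad/s and ζ = 25.1/(2·14.47) = 0.8675.

ζ = 0.867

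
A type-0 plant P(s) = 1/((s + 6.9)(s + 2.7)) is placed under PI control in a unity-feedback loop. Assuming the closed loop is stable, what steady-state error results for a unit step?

0

The PI controller's integrator makes the forward path type 1, so e_ss to a step is zero.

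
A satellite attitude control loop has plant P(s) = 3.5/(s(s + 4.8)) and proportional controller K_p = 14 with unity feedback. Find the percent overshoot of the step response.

From 1 + K_pP(s) = 0: s² + 4.8s + 49 = 0 ⇒ ω_n = 7, ζ = 0.3429.
%OS = 100·exp(−πζ/√(1−ζ²)) = 100·exp(−π·0.3429/√0.8824) = 31.8%.

31.8%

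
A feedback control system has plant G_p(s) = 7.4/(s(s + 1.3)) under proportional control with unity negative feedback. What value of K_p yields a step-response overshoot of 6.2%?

K_p = 0.13

From %OS = 100·exp(−πζ/√(1−ζ²)) = 6.2%, ζ = −ln(0.062)/√(π²+ln²(0.062)) = 0.6628.
Characteristic equation s² + 1.3s + 7.4K_p = 0 gives ζ = 1.3/(2√(7.4K_p)).
Setting ζ = 0.6628: √(7.4K_p) = 1.3/(2·0.6628) = 0.9807, so K_p = 0.9618/7.4 = 0.13.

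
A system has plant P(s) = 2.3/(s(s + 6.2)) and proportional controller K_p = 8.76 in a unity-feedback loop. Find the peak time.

From 1 + K_pP(s) = 0: s² + 6.2s + 20.15 = 0 ⇒ ω_n = 4.489, ζ = 0.6906.
Damped frequency ω_d = ω_n√(1−ζ²) = 3.246 rad/s, so peak time T_p = π/ω_d = 0.968 s.

T_p = 0.968 s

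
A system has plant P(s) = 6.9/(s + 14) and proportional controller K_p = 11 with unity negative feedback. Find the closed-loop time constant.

Closed-loop transfer function: T(s) = K_p·P(s)/(1 + K_p·P(s)) = 75.9/(s + 14 + 75.9) = 75.9/(s + 89.9).
Time constant τ = 1/89.9 = 0.0111 s.

τ = 0.0111 s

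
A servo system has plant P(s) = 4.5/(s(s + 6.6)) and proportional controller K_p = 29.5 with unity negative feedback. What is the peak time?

Closed-loop characteristic equation: s² + 6.6s + 132.8 = 0, so ω_n = 11.52 rad/s and ζ = 6.6/(2·11.52) = 0.2864.
Damped frequency ω_d = ω_n√(1−ζ²) = 11.04 rad/s, so peak time T_p = π/ω_d = 0.285 s.

T_p = 0.285 s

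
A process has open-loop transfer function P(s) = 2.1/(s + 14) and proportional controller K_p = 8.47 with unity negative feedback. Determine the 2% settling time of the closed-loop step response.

T_s ≈ 0.126 s

Closed-loop transfer function: T(s) = K_p·P(s)/(1 + K_p·P(s)) = 17.79/(s + 14 + 17.79) = 17.79/(s + 31.79).
Time constant τ = 1/31.79 = 0.03146 s, so the 2% settling time is about 4τ = 0.126 s.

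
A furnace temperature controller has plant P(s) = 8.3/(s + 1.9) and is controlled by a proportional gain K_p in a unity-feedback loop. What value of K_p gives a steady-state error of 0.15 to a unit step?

K_p = 1.3

For a type-0 loop with proportional control, e_ss = 1/(1 + K_p·P(0)).
P(0) = 4.368. Require 1/(1 + K_p·4.368) = 0.15, so 1 + 4.368·K_p = 6.667.
K_p = (6.667 − 1)/4.368 = 1.3.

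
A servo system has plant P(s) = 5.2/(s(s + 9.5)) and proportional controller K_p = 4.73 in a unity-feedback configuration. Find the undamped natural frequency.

With unity feedback the closed-loop characteristic equation is s² + 9.5s + 4.73·5.2 = s² + 9.5s + 24.6 = 0.
Matching s² + 2ζω_n s + ω_n²: ω_n = √24.6 = 4.959 rad/s and 2ζω_n = 9.5, so ζ = 9.5/(2·4.959) = 0.958.

ω_n = 4.96 rad/s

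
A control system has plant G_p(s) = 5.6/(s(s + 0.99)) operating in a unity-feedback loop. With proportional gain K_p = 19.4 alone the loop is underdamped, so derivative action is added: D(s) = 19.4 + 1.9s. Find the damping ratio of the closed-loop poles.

ζ = 0.558

Forward path: (19.4 + 1.9s)·5.6/(s(s+0.99)). The closed-loop characteristic equation is s² + (0.99 + 5.6·1.9)s + 5.6·19.4 = 0.
That is s² + 11.63s + 108.6 = 0, so ω_n = 10.42 rad/s and ζ = 11.63/(2·10.42) = 0.5579.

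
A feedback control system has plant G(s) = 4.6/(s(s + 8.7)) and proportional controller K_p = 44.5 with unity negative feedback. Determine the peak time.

From 1 + K_pG(s) = 0: s² + 8.7s + 204.7 = 0 ⇒ ω_n = 14.31, ζ = 0.304.
Damped frequency ω_d = ω_n√(1−ζ²) = 13.63 rad/s, so peak time T_p = π/ω_d = 0.23 s.

T_p = 0.23 s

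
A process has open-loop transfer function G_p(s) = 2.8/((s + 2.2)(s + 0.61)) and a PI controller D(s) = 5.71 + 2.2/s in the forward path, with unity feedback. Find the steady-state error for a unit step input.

0

The open loop D(s)G_p(s) has a pole at the origin (type 1), so the static position error constant is infinite and e_ss = 1/(1+∞) = 0.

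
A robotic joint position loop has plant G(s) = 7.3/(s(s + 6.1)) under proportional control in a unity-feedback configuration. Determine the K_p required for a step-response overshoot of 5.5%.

From %OS = 100·exp(−πζ/√(1−ζ²)) = 5.5%, ζ = −ln(0.055)/√(π²+ln²(0.055)) = 0.6783.
Characteristic equation s² + 6.1s + 7.3K_p = 0 gives ζ = 6.1/(2√(7.3K_p)).
Setting ζ = 0.6783: √(7.3K_p) = 6.1/(2·0.6783) = 4.496, so K_p = 20.22/7.3 = 2.77.

K_p = 2.77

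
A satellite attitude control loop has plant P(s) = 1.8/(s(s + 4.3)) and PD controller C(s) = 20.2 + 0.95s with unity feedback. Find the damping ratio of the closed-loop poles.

Forward path: (20.2 + 0.95s)·1.8/(s(s+4.3)). The closed-loop characteristic equation is s² + (4.3 + 1.8·0.95)s + 1.8·20.2 = 0.
That is s² + 6.01s + 36.36 = 0, so ω_n = 6.03 rad/s and ζ = 6.01/(2·6.03) = 0.4983.

ζ = 0.498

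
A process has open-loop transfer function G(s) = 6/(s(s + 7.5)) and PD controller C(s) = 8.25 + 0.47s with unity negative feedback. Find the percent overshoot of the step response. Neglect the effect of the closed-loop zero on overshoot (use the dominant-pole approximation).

Forward path: (8.25 + 0.47s)·6/(s(s+7.5)). The closed-loop characteristic equation is s² + (7.5 + 6·0.47)s + 6·8.25 = 0.
That is s² + 10.32s + 49.5 = 0, so ω_n = 7.036 rad/s and ζ = 10.32/(2·7.036) = 0.7334.
%OS = 100·exp(−πζ/√(1−ζ²)) = 3.37%.

3.37%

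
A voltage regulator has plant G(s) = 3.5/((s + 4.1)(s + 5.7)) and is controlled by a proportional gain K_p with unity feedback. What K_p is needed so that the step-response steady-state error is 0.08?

K_p = 76.8

The loop is type 0, so e_ss(step) = 1/(1 + K_pos) with K_pos = K_p·G(0).
G(0) = 0.1498. Require 1/(1 + K_p·0.1498) = 0.08, so 1 + 0.1498·K_p = 12.5.
K_p = (12.5 − 1)/0.1498 = 76.8.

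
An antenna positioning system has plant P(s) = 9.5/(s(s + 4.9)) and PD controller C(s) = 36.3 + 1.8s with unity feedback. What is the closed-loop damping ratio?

ζ = 0.592

Forward path: (36.3 + 1.8s)·9.5/(s(s+4.9)). The closed-loop characteristic equation is s² + (4.9 + 9.5·1.8)s + 9.5·36.3 = 0.
That is s² + 22s + 344.8 = 0, so ω_n = 18.57 rad/s and ζ = 22/(2·18.57) = 0.5923.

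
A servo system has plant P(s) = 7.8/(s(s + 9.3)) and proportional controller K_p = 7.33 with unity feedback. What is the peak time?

T_p = 0.527 s

Closed-loop characteristic equation: s² + 9.3s + 57.17 = 0, so ω_n = 7.561 rad/s and ζ = 9.3/(2·7.561) = 0.615.
Damped frequency ω_d = ω_n√(1−ζ²) = 5.963 rad/s, so peak time T_p = π/ω_d = 0.527 s.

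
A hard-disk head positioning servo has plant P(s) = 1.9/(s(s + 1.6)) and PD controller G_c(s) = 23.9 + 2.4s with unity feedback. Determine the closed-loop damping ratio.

ζ = 0.457

Forward path: (23.9 + 2.4s)·1.9/(s(s+1.6)). The closed-loop characteristic equation is s² + (1.6 + 1.9·2.4)s + 1.9·23.9 = 0.
That is s² + 6.16s + 45.41 = 0, so ω_n = 6.739 rad/s and ζ = 6.16/(2·6.739) = 0.4571.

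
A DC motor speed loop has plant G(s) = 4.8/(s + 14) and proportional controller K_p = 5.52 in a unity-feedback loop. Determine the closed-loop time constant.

Closed-loop transfer function: T(s) = K_p·G(s)/(1 + K_p·G(s)) = 26.5/(s + 14 + 26.5) = 26.5/(s + 40.5).
Time constant τ = 1/40.5 = 0.0247 s.

τ = 0.0247 s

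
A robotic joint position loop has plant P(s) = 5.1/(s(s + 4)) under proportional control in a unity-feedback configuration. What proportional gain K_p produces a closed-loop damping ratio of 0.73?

K_p = 1.47

Closed-loop characteristic equation: s² + 4s + K_p·5.1 = 0.
So ω_n = √(5.1K_p) and 2ζω_n = 4, giving ζ = 4/(2√(5.1K_p)).
Setting ζ = 0.73: √(5.1K_p) = 4/(2·0.73) = 2.74, so K_p = 7.506/5.1 = 1.47.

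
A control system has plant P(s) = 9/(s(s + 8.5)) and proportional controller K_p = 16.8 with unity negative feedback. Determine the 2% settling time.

T_s ≈ 0.941 s

Closed-loop characteristic equation: s² + 8.5s + 151.2 = 0, so ω_n = 12.3 rad/s and ζ = 8.5/(2·12.3) = 0.3456.
2% settling time T_s ≈ 4/(ζω_n) = 4/4.25 = 0.941 s.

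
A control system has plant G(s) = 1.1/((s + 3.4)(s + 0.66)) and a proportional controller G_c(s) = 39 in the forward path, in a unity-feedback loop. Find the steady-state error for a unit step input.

0.0497

The loop is type 0. Static position error constant K_pos = G_c(0)·G(0) = 39·0.4902 = 19.12.
Steady-state error to a unit step: e_ss = 1/(1+K_pos) = 1/20.12 = 0.0497.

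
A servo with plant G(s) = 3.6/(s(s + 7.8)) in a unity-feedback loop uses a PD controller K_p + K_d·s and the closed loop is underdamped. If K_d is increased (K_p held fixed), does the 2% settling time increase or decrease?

Characteristic equation s² + (7.8 + 3.6K_d)s + 3.6K_p = 0: raising K_d increases ζω_n = (7.8+3.6K_d)/2 while the loop stays underdamped, so T_s ≈ 4/(ζω_n) decreases.

decrease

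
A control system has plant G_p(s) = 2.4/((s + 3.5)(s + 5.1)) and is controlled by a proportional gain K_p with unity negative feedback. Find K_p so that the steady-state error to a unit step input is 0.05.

Steady-state error for a unit step on this type-0 loop is 1/(1 + K_p·G_p(0)).
G_p(0) = 0.1345. Require 1/(1 + K_p·0.1345) = 0.05, so 1 + 0.1345·K_p = 20.
K_p = (20 − 1)/0.1345 = 141.

K_p = 141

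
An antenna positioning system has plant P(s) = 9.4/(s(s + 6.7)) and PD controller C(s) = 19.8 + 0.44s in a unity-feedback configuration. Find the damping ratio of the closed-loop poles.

ζ = 0.397

Forward path: (19.8 + 0.44s)·9.4/(s(s+6.7)). The closed-loop characteristic equation is s² + (6.7 + 9.4·0.44)s + 9.4·19.8 = 0.
That is s² + 10.84s + 186.1 = 0, so ω_n = 13.64 rad/s and ζ = 10.84/(2·13.64) = 0.3971.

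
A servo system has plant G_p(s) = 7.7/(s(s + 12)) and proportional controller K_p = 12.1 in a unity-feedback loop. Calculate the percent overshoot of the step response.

8.27%

The closed-loop denominator s² + 12s + 93.17 gives ω_n = √93.17 = 9.652 and ζ = 12/(2ω_n) = 0.6216.
%OS = 100·exp(−πζ/√(1−ζ²)) = 100·exp(−π·0.6216/√0.6136) = 8.27%.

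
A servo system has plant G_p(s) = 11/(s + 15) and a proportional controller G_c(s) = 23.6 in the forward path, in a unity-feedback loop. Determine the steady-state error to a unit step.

0.0546

The loop is type 0. Static position error constant K_pos = G_c(0)·G_p(0) = 23.6·0.7333 = 17.31.
Steady-state error to a unit step: e_ss = 1/(1+K_pos) = 1/18.31 = 0.0546.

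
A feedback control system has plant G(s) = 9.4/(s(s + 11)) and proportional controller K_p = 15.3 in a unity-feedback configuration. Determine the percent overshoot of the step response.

The closed-loop denominator s² + 11s + 143.8 gives ω_n = √143.8 = 11.99 and ζ = 11/(2ω_n) = 0.4586.
%OS = 100·exp(−πζ/√(1−ζ²)) = 100·exp(−π·0.4586/√0.7897) = 19.8%.

19.8%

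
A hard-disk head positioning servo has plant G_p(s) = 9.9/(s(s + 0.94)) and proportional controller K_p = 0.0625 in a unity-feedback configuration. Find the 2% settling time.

T_s ≈ 8.51 s

Closed-loop characteristic equation: s² + 0.94s + 0.6188 = 0, so ω_n = 0.7866 rad/s and ζ = 0.94/(2·0.7866) = 0.5975.
2% settling time T_s ≈ 4/(ζω_n) = 4/0.47 = 8.51 s.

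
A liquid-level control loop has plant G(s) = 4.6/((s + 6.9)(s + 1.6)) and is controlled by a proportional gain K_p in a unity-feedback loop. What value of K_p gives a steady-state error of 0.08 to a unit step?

The loop is type 0, so e_ss(step) = 1/(1 + K_pos) with K_pos = K_p·G(0).
G(0) = 0.4167. Require 1/(1 + K_p·0.4167) = 0.08, so 1 + 0.4167·K_p = 12.5.
K_p = (12.5 − 1)/0.4167 = 27.6.

K_p = 27.6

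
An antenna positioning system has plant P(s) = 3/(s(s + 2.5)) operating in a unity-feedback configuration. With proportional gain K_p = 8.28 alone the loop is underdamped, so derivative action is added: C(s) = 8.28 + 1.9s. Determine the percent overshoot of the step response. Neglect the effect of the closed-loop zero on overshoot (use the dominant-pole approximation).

Forward path: (8.28 + 1.9s)·3/(s(s+2.5)). The closed-loop characteristic equation is s² + (2.5 + 3·1.9)s + 3·8.28 = 0.
That is s² + 8.2s + 24.84 = 0, so ω_n = 4.984 rad/s and ζ = 8.2/(2·4.984) = 0.8226.
%OS = 100·exp(−πζ/√(1−ζ²)) = 1.06%.

1.06%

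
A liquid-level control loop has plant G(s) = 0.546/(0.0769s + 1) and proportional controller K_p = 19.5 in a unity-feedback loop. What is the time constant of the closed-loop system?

Closed loop: T(s) = K_p·G/(1+K_p·G) = 10.65/(0.0769s + 1 + 10.65), with pole at s = −(1 + 10.65)/0.0769 = −151.5.
Closed-loop time constant τ = 1/151.5 = 0.0066 s.

τ = 0.0066 s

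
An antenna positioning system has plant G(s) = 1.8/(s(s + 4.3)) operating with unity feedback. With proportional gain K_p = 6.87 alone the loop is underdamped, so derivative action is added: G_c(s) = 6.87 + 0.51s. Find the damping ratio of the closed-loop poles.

ζ = 0.742

Forward path: (6.87 + 0.51s)·1.8/(s(s+4.3)). The closed-loop characteristic equation is s² + (4.3 + 1.8·0.51)s + 1.8·6.87 = 0.
That is s² + 5.218s + 12.37 = 0, so ω_n = 3.517 rad/s and ζ = 5.218/(2·3.517) = 0.7419.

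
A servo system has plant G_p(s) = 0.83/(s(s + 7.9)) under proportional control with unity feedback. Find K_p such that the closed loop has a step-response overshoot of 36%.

From %OS = 100·exp(−πζ/√(1−ζ²)) = 36%, ζ = −ln(0.36)/√(π²+ln²(0.36)) = 0.3093.
Characteristic equation s² + 7.9s + 0.83K_p = 0 gives ζ = 7.9/(2√(0.83K_p)).
Setting ζ = 0.3093: √(0.83K_p) = 7.9/(2·0.3093) = 12.77, so K_p = 163.1/0.83 = 197.

K_p = 197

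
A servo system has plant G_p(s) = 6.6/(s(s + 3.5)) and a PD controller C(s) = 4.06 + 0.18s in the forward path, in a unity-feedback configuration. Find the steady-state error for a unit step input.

0

The open loop C(s)G_p(s) has a pole at the origin (type 1), so the static position error constant is infinite and e_ss = 1/(1+∞) = 0.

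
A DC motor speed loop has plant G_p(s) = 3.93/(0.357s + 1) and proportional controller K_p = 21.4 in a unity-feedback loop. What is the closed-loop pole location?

Closed loop: T(s) = K_p·G_p/(1+K_p·G_p) = 84.1/(0.357s + 1 + 84.1), with pole at s = −(1 + 84.1)/0.357 = −238.4.

s = -238.4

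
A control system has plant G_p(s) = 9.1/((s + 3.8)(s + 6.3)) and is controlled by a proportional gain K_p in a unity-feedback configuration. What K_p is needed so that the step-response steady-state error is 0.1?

K_p = 23.7

Steady-state error for a unit step on this type-0 loop is 1/(1 + K_p·G_p(0)).
G_p(0) = 0.3801. Require 1/(1 + K_p·0.3801) = 0.1, so 1 + 0.3801·K_p = 10.
K_p = (10 − 1)/0.3801 = 23.7.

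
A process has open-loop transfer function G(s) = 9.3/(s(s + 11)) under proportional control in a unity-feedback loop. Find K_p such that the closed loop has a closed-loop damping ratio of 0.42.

K_p = 18.4

Closed-loop characteristic equation: s² + 11s + K_p·9.3 = 0.
So ω_n = √(9.3K_p) and 2ζω_n = 11, giving ζ = 11/(2√(9.3K_p)).
Setting ζ = 0.42: √(9.3K_p) = 11/(2·0.42) = 13.1, so K_p = 171.5/9.3 = 18.4.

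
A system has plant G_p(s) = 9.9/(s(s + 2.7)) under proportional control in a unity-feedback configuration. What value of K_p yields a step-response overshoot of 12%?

K_p = 0.588

From %OS = 100·exp(−πζ/√(1−ζ²)) = 12%, ζ = −ln(0.12)/√(π²+ln²(0.12)) = 0.5594.
Characteristic equation s² + 2.7s + 9.9K_p = 0 gives ζ = 2.7/(2√(9.9K_p)).
Setting ζ = 0.5594: √(9.9K_p) = 2.7/(2·0.5594) = 2.413, so K_p = 5.824/9.9 = 0.588.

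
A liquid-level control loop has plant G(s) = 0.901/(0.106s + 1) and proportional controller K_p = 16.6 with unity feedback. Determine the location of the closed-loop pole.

s = -150.5

Closed loop: T(s) = K_p·G/(1+K_p·G) = 14.96/(0.106s + 1 + 14.96), with pole at s = −(1 + 14.96)/0.106 = −150.5.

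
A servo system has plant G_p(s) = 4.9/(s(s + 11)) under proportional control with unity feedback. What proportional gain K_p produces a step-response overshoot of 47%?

From %OS = 100·exp(−πζ/√(1−ζ²)) = 47%, ζ = −ln(0.47)/√(π²+ln²(0.47)) = 0.2337.
Characteristic equation s² + 11s + 4.9K_p = 0 gives ζ = 11/(2√(4.9K_p)).
Setting ζ = 0.2337: √(4.9K_p) = 11/(2·0.2337) = 23.54, so K_p = 554/4.9 = 113.

K_p = 113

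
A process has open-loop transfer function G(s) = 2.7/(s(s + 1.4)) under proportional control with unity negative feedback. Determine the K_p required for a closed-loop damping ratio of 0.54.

Closed-loop characteristic equation: s² + 1.4s + K_p·2.7 = 0.
So ω_n = √(2.7K_p) and 2ζω_n = 1.4, giving ζ = 1.4/(2√(2.7K_p)).
Setting ζ = 0.54: √(2.7K_p) = 1.4/(2·0.54) = 1.296, so K_p = 1.68/2.7 = 0.622.

K_p = 0.622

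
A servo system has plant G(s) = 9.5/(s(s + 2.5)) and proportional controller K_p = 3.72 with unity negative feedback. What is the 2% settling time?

Closed-loop characteristic equation: s² + 2.5s + 35.34 = 0, so ω_n = 5.945 rad/s and ζ = 2.5/(2·5.945) = 0.2103.
2% settling time T_s ≈ 4/(ζω_n) = 4/1.25 = 3.2 s.

T_s ≈ 3.2 s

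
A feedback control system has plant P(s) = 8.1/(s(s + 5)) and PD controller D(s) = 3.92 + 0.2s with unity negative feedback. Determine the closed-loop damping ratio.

ζ = 0.587

Forward path: (3.92 + 0.2s)·8.1/(s(s+5)). The closed-loop characteristic equation is s² + (5 + 8.1·0.2)s + 8.1·3.92 = 0.
That is s² + 6.62s + 31.75 = 0, so ω_n = 5.635 rad/s and ζ = 6.62/(2·5.635) = 0.5874.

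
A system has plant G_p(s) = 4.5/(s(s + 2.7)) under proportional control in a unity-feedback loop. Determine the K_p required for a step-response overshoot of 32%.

From %OS = 100·exp(−πζ/√(1−ζ²)) = 32%, ζ = −ln(0.32)/√(π²+ln²(0.32)) = 0.341.
Characteristic equation s² + 2.7s + 4.5K_p = 0 gives ζ = 2.7/(2√(4.5K_p)).
Setting ζ = 0.341: √(4.5K_p) = 2.7/(2·0.341) = 3.959, so K_p = 15.68/4.5 = 3.48.

K_p = 3.48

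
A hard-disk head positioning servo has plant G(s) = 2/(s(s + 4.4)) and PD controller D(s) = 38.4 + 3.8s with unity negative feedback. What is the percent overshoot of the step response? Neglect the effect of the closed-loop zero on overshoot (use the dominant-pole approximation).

5.23%

Forward path: (38.4 + 3.8s)·2/(s(s+4.4)). The closed-loop characteristic equation is s² + (4.4 + 2·3.8)s + 2·38.4 = 0.
That is s² + 12s + 76.8 = 0, so ω_n = 8.764 rad/s and ζ = 12/(2·8.764) = 0.6847.
%OS = 100·exp(−πζ/√(1−ζ²)) = 5.23%.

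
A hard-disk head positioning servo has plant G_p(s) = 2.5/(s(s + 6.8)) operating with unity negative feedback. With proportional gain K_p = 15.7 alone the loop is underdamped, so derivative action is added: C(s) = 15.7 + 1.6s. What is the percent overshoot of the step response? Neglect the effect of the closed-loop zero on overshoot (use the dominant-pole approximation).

0.479%

Forward path: (15.7 + 1.6s)·2.5/(s(s+6.8)). The closed-loop characteristic equation is s² + (6.8 + 2.5·1.6)s + 2.5·15.7 = 0.
That is s² + 10.8s + 39.25 = 0, so ω_n = 6.265 rad/s and ζ = 10.8/(2·6.265) = 0.8619.
%OS = 100·exp(−πζ/√(1−ζ²)) = 0.479%.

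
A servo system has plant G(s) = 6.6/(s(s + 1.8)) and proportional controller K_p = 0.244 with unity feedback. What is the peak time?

T_p = 3.51 s

Closed-loop characteristic equation: s² + 1.8s + 1.61 = 0, so ω_n = 1.269 rad/s and ζ = 1.8/(2·1.269) = 0.7092.
Damped frequency ω_d = ω_n√(1−ζ²) = 0.8947 rad/s, so peak time T_p = π/ω_d = 3.51 s.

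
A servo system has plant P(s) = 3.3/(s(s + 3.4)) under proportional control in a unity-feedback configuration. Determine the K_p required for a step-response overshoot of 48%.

K_p = 16.9

From %OS = 100·exp(−πζ/√(1−ζ²)) = 48%, ζ = −ln(0.48)/√(π²+ln²(0.48)) = 0.2275.
Characteristic equation s² + 3.4s + 3.3K_p = 0 gives ζ = 3.4/(2√(3.3K_p)).
Setting ζ = 0.2275: √(3.3K_p) = 3.4/(2·0.2275) = 7.472, so K_p = 55.84/3.3 = 16.9.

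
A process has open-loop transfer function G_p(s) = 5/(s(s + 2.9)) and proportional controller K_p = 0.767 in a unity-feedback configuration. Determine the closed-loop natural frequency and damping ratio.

1 + K_p·G_p(s) = 0 gives s² + 2.9s + 3.835 = 0.
So ω_n² = 3.835 ⇒ ω_n = 1.958 rad/s, and ζ = 2.9/(2ω_n) = 0.74.

ω_n = 1.96 rad/s, ζ = 0.74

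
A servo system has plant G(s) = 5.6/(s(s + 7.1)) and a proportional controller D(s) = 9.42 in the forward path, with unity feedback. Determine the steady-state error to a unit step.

The open loop D(s)G(s) has a pole at the origin (type 1), so the static position error constant is infinite and e_ss = 1/(1+∞) = 0.

0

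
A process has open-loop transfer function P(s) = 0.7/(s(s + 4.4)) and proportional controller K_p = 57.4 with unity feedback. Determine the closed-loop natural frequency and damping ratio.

With unity feedback the closed-loop characteristic equation is s² + 4.4s + 57.4·0.7 = s² + 4.4s + 40.18 = 0.
So ω_n² = 40.18 ⇒ ω_n = 6.339 rad/s, and ζ = 4.4/(2ω_n) = 0.347.

ω_n = 6.34 rad/s, ζ = 0.347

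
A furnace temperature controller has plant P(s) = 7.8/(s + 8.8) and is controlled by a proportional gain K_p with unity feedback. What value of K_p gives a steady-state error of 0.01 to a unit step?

K_p = 112

For a type-0 loop with proportional control, e_ss = 1/(1 + K_p·P(0)).
P(0) = 0.8864. Require 1/(1 + K_p·0.8864) = 0.01, so 1 + 0.8864·K_p = 100.
K_p = (100 − 1)/0.8864 = 112.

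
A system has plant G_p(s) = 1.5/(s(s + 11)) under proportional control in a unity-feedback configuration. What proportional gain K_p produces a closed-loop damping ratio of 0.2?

Closed-loop characteristic equation: s² + 11s + K_p·1.5 = 0.
So ω_n = √(1.5K_p) and 2ζω_n = 11, giving ζ = 11/(2√(1.5K_p)).
Setting ζ = 0.2: √(1.5K_p) = 11/(2·0.2) = 27.5, so K_p = 756.2/1.5 = 504.

K_p = 504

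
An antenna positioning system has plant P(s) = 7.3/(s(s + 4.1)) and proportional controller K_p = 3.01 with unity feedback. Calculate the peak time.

T_p = 0.745 s

From 1 + K_pP(s) = 0: s² + 4.1s + 21.97 = 0 ⇒ ω_n = 4.688, ζ = 0.4373.
Damped frequency ω_d = ω_n√(1−ζ²) = 4.216 rad/s, so peak time T_p = π/ω_d = 0.745 s.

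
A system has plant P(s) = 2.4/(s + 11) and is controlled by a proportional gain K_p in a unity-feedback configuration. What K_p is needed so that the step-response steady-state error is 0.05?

For a type-0 loop with proportional control, e_ss = 1/(1 + K_p·P(0)).
P(0) = 0.2182. Require 1/(1 + K_p·0.2182) = 0.05, so 1 + 0.2182·K_p = 20.
K_p = (20 − 1)/0.2182 = 87.1.

K_p = 87.1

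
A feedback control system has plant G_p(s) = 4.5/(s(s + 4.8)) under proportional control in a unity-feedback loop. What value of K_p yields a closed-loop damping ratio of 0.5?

Closed-loop characteristic equation: s² + 4.8s + K_p·4.5 = 0.
So ω_n = √(4.5K_p) and 2ζω_n = 4.8, giving ζ = 4.8/(2√(4.5K_p)).
Setting ζ = 0.5: √(4.5K_p) = 4.8/(2·0.5) = 4.8, so K_p = 23.04/4.5 = 5.12.

K_p = 5.12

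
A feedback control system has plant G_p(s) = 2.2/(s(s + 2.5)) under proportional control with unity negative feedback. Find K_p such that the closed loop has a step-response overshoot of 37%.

K_p = 7.8

From %OS = 100·exp(−πζ/√(1−ζ²)) = 37%, ζ = −ln(0.37)/√(π²+ln²(0.37)) = 0.3017.
Characteristic equation s² + 2.5s + 2.2K_p = 0 gives ζ = 2.5/(2√(2.2K_p)).
Setting ζ = 0.3017: √(2.2K_p) = 2.5/(2·0.3017) = 4.143, so K_p = 17.16/2.2 = 7.8.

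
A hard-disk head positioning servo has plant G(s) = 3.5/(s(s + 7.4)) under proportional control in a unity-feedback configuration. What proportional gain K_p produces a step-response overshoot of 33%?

K_p = 35.3

From %OS = 100·exp(−πζ/√(1−ζ²)) = 33%, ζ = −ln(0.33)/√(π²+ln²(0.33)) = 0.3328.
Characteristic equation s² + 7.4s + 3.5K_p = 0 gives ζ = 7.4/(2√(3.5K_p)).
Setting ζ = 0.3328: √(3.5K_p) = 7.4/(2·0.3328) = 11.12, so K_p = 123.6/3.5 = 35.3.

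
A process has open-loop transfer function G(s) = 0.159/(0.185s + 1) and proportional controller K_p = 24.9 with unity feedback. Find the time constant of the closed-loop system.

Closed loop: T(s) = K_p·G/(1+K_p·G) = 3.959/(0.185s + 1 + 3.959), with pole at s = −(1 + 3.959)/0.185 = −26.81.
Closed-loop time constant τ = 1/26.81 = 0.0373 s.

τ = 0.0373 s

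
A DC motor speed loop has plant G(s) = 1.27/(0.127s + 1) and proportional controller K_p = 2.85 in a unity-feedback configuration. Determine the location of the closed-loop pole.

s = -36.37

Closed loop: T(s) = K_p·G/(1+K_p·G) = 3.62/(0.127s + 1 + 3.62), with pole at s = −(1 + 3.62)/0.127 = −36.37.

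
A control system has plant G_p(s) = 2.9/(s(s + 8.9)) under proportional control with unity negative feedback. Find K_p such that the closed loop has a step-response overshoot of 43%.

From %OS = 100·exp(−πζ/√(1−ζ²)) = 43%, ζ = −ln(0.43)/√(π²+ln²(0.43)) = 0.2594.
Characteristic equation s² + 8.9s + 2.9K_p = 0 gives ζ = 8.9/(2√(2.9K_p)).
Setting ζ = 0.2594: √(2.9K_p) = 8.9/(2·0.2594) = 17.15, so K_p = 294.2/2.9 = 101.

K_p = 101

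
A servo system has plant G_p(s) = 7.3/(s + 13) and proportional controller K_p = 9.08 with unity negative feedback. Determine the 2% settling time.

T_s ≈ 0.0505 s

Closed-loop transfer function: T(s) = K_p·G_p(s)/(1 + K_p·G_p(s)) = 66.28/(s + 13 + 66.28) = 66.28/(s + 79.28).
Time constant τ = 1/79.28 = 0.01261 s, so the 2% settling time is about 4τ = 0.0505 s.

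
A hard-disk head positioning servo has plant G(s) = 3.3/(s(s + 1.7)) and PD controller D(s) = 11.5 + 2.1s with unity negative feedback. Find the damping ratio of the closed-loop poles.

Forward path: (11.5 + 2.1s)·3.3/(s(s+1.7)). The closed-loop characteristic equation is s² + (1.7 + 3.3·2.1)s + 3.3·11.5 = 0.
That is s² + 8.63s + 37.95 = 0, so ω_n = 6.16 rad/s and ζ = 8.63/(2·6.16) = 0.7004.

ζ = 0.7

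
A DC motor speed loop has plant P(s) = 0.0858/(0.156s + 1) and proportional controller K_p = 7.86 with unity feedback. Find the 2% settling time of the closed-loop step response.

T_s ≈ 0.373 s

Closed loop: T(s) = K_p·P/(1+K_p·P) = 0.6744/(0.156s + 1 + 0.6744), with pole at s = −(1 + 0.6744)/0.156 = −10.73.
τ = 1/10.73 = 0.09317 s, so 2% settling time ≈ 4τ = 0.373 s.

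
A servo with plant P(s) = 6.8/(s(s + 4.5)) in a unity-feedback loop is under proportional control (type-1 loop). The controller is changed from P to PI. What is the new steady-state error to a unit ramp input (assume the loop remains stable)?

The integrator raises the loop to type 2, so K_v → ∞ and e_ss to a ramp is zero.

0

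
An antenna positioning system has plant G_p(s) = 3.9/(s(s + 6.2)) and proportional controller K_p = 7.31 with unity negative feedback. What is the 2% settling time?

T_s ≈ 1.29 s

Closed-loop characteristic equation: s² + 6.2s + 28.51 = 0, so ω_n = 5.339 rad/s and ζ = 6.2/(2·5.339) = 0.5806.
2% settling time T_s ≈ 4/(ζω_n) = 4/3.1 = 1.29 s.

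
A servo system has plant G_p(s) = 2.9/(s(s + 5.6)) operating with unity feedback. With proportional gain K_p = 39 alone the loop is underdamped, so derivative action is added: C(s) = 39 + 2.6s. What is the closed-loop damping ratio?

ζ = 0.618

Forward path: (39 + 2.6s)·2.9/(s(s+5.6)). The closed-loop characteristic equation is s² + (5.6 + 2.9·2.6)s + 2.9·39 = 0.
That is s² + 13.14s + 113.1 = 0, so ω_n = 10.63 rad/s and ζ = 13.14/(2·10.63) = 0.6178.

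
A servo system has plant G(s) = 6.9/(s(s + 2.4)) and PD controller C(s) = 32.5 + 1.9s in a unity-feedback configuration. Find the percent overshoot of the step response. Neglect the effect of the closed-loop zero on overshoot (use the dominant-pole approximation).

Forward path: (32.5 + 1.9s)·6.9/(s(s+2.4)). The closed-loop characteristic equation is s² + (2.4 + 6.9·1.9)s + 6.9·32.5 = 0.
That is s² + 15.51s + 224.2 = 0, so ω_n = 14.97 rad/s and ζ = 15.51/(2·14.97) = 0.5179.
%OS = 100·exp(−πζ/√(1−ζ²)) = 14.9%.

14.9%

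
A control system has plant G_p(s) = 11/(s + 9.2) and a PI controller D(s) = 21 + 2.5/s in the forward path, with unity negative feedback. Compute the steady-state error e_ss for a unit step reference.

0

The open loop D(s)G_p(s) has a pole at the origin (type 1), so the static position error constant is infinite and e_ss = 1/(1+∞) = 0.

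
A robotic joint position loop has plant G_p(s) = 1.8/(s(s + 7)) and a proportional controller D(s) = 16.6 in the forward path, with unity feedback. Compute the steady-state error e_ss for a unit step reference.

0

The open loop D(s)G_p(s) has a pole at the origin (type 1), so the static position error constant is infinite and e_ss = 1/(1+∞) = 0.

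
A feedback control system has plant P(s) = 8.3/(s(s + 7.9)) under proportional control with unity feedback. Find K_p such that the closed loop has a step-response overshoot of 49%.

From %OS = 100·exp(−πζ/√(1−ζ²)) = 49%, ζ = −ln(0.49)/√(π²+ln²(0.49)) = 0.2214.
Characteristic equation s² + 7.9s + 8.3K_p = 0 gives ζ = 7.9/(2√(8.3K_p)).
Setting ζ = 0.2214: √(8.3K_p) = 7.9/(2·0.2214) = 17.84, so K_p = 318.2/8.3 = 38.3.

K_p = 38.3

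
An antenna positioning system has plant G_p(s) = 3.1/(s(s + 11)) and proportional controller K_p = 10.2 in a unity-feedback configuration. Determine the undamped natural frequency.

The closed-loop denominator is s(s+11) + 10.2·3.1 = s² + 11s + 31.62.
So ω_n² = 31.62 ⇒ ω_n = 5.623 rad/s, and ζ = 11/(2ω_n) = 0.978.

ω_n = 5.62 rad/s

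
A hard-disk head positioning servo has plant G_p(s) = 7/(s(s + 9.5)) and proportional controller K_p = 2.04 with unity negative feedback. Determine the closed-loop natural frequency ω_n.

ω_n = 3.78 rad/s

The closed-loop denominator is s(s+9.5) + 2.04·7 = s² + 9.5s + 14.28.
Matching s² + 2ζω_n s + ω_n²: ω_n = √14.28 = 3.779 rad/s and 2ζω_n = 9.5, so ζ = 9.5/(2·3.779) = 1.26.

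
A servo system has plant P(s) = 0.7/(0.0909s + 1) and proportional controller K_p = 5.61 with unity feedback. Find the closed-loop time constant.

Closed loop: T(s) = K_p·P/(1+K_p·P) = 3.927/(0.0909s + 1 + 3.927), with pole at s = −(1 + 3.927)/0.0909 = −54.2.
Closed-loop time constant τ = 1/54.2 = 0.0184 s.

τ = 0.0184 s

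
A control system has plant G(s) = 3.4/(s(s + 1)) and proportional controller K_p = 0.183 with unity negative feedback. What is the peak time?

The closed-loop denominator s² + 1s + 0.6222 gives ω_n = √0.6222 = 0.7888 and ζ = 1/(2ω_n) = 0.6339.
Damped frequency ω_d = ω_n√(1−ζ²) = 0.6101 rad/s, so peak time T_p = π/ω_d = 5.15 s.

T_p = 5.15 s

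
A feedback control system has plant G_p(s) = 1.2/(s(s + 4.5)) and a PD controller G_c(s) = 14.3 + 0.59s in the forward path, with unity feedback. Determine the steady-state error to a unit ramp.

The loop has one pole at the origin (type 1). Velocity error constant K_v = lim_{s→0} s·G_c(s)G_p(s) = 14.3·1.2/4.5 = 3.813.
Steady-state error to a unit ramp: e_ss = 1/K_v = 0.262.

0.262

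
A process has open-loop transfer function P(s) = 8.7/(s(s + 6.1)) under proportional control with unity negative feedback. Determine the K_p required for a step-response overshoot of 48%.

K_p = 20.7

From %OS = 100·exp(−πζ/√(1−ζ²)) = 48%, ζ = −ln(0.48)/√(π²+ln²(0.48)) = 0.2275.
Characteristic equation s² + 6.1s + 8.7K_p = 0 gives ζ = 6.1/(2√(8.7K_p)).
Setting ζ = 0.2275: √(8.7K_p) = 6.1/(2·0.2275) = 13.41, so K_p = 179.7/8.7 = 20.7.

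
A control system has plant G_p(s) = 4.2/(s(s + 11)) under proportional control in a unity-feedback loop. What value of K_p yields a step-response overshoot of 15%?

K_p = 27

From %OS = 100·exp(−πζ/√(1−ζ²)) = 15%, ζ = −ln(0.15)/√(π²+ln²(0.15)) = 0.5169.
Characteristic equation s² + 11s + 4.2K_p = 0 gives ζ = 11/(2√(4.2K_p)).
Setting ζ = 0.5169: √(4.2K_p) = 11/(2·0.5169) = 10.64, so K_p = 113.2/4.2 = 27.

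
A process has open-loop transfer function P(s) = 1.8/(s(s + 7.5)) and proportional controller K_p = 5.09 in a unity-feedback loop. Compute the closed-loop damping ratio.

ζ = 1.24

1 + K_p·P(s) = 0 gives s² + 7.5s + 9.162 = 0.
Matching s² + 2ζω_n s + ω_n²: ω_n = √9.162 = 3.027 rad/s and 2ζω_n = 7.5, so ζ = 7.5/(2·3.027) = 1.24.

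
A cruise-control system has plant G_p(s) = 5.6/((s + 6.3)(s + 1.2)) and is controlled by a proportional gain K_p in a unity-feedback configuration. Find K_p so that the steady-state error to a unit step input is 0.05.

For a type-0 loop with proportional control, e_ss = 1/(1 + K_p·G_p(0)).
G_p(0) = 0.7407. Require 1/(1 + K_p·0.7407) = 0.05, so 1 + 0.7407·K_p = 20.
K_p = (20 − 1)/0.7407 = 25.7.

K_p = 25.7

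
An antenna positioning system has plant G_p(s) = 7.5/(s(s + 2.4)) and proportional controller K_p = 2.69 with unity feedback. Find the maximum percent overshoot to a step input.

41.9%

From 1 + K_pG_p(s) = 0: s² + 2.4s + 20.18 = 0 ⇒ ω_n = 4.492, ζ = 0.2672.
%OS = 100·exp(−πζ/√(1−ζ²)) = 100·exp(−π·0.2672/√0.9286) = 41.9%.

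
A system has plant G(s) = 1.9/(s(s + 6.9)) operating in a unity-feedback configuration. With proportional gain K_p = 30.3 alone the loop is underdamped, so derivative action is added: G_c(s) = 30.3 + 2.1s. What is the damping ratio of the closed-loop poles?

ζ = 0.718

Forward path: (30.3 + 2.1s)·1.9/(s(s+6.9)). The closed-loop characteristic equation is s² + (6.9 + 1.9·2.1)s + 1.9·30.3 = 0.
That is s² + 10.89s + 57.57 = 0, so ω_n = 7.587 rad/s and ζ = 10.89/(2·7.587) = 0.7176.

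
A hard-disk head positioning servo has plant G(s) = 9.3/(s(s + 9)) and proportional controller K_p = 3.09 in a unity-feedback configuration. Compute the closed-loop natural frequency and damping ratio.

ω_n = 5.36 rad/s, ζ = 0.839

The closed-loop denominator is s(s+9) + 3.09·9.3 = s² + 9s + 28.74.
So ω_n² = 28.74 ⇒ ω_n = 5.361 rad/s, and ζ = 9/(2ω_n) = 0.839.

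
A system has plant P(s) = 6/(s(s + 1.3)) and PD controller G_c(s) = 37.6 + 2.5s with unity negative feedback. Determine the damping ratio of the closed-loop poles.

ζ = 0.543

Forward path: (37.6 + 2.5s)·6/(s(s+1.3)). The closed-loop characteristic equation is s² + (1.3 + 6·2.5)s + 6·37.6 = 0.
That is s² + 16.3s + 225.6 = 0, so ω_n = 15.02 rad/s and ζ = 16.3/(2·15.02) = 0.5426.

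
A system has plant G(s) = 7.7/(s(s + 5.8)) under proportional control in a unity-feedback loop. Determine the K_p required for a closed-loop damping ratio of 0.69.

K_p = 2.29

Closed-loop characteristic equation: s² + 5.8s + K_p·7.7 = 0.
So ω_n = √(7.7K_p) and 2ζω_n = 5.8, giving ζ = 5.8/(2√(7.7K_p)).
Setting ζ = 0.69: √(7.7K_p) = 5.8/(2·0.69) = 4.203, so K_p = 17.66/7.7 = 2.29.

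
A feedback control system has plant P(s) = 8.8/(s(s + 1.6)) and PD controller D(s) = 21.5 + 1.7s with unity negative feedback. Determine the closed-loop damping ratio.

ζ = 0.602

Forward path: (21.5 + 1.7s)·8.8/(s(s+1.6)). The closed-loop characteristic equation is s² + (1.6 + 8.8·1.7)s + 8.8·21.5 = 0.
That is s² + 16.56s + 189.2 = 0, so ω_n = 13.75 rad/s and ζ = 16.56/(2·13.75) = 0.602.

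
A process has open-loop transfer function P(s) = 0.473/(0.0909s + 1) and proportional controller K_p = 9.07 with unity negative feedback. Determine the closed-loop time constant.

τ = 0.0172 s

Closed loop: T(s) = K_p·P/(1+K_p·P) = 4.29/(0.0909s + 1 + 4.29), with pole at s = −(1 + 4.29)/0.0909 = −58.2.
Closed-loop time constant τ = 1/58.2 = 0.0172 s.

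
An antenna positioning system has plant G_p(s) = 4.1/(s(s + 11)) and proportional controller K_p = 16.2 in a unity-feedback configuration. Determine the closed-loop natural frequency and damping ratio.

1 + K_p·G_p(s) = 0 gives s² + 11s + 66.42 = 0.
Matching s² + 2ζω_n s + ω_n²: ω_n = √66.42 = 8.15 rad/s and 2ζω_n = 11, so ζ = 11/(2·8.15) = 0.675.

ω_n = 8.15 rad/s, ζ = 0.675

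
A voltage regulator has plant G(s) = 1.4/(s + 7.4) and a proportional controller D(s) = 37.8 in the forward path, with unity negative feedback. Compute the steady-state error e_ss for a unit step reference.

0.123

The loop is type 0. Static position error constant K_pos = D(0)·G(0) = 37.8·0.1892 = 7.151.
Steady-state error to a unit step: e_ss = 1/(1+K_pos) = 1/8.151 = 0.123.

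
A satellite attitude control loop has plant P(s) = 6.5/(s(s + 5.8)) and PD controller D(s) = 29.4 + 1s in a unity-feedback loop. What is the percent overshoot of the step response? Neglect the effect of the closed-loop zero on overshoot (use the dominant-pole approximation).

21%

Forward path: (29.4 + 1s)·6.5/(s(s+5.8)). The closed-loop characteristic equation is s² + (5.8 + 6.5·1)s + 6.5·29.4 = 0.
That is s² + 12.3s + 191.1 = 0, so ω_n = 13.82 rad/s and ζ = 12.3/(2·13.82) = 0.4449.
%OS = 100·exp(−πζ/√(1−ζ²)) = 21%.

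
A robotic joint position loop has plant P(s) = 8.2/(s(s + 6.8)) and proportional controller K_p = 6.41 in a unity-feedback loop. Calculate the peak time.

Closed-loop characteristic equation: s² + 6.8s + 52.56 = 0, so ω_n = 7.25 rad/s and ζ = 6.8/(2·7.25) = 0.469.
Damped frequency ω_d = ω_n√(1−ζ²) = 6.403 rad/s, so peak time T_p = π/ω_d = 0.491 s.

T_p = 0.491 s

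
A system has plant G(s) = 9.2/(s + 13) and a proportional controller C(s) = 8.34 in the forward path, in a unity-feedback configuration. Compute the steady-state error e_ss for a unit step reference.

0.145

The loop is type 0. Static position error constant K_pos = C(0)·G(0) = 8.34·0.7077 = 5.902.
Steady-state error to a unit step: e_ss = 1/(1+K_pos) = 1/6.902 = 0.145.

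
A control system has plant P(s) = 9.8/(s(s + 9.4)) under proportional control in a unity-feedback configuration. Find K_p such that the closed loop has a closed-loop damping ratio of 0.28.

K_p = 28.8

Closed-loop characteristic equation: s² + 9.4s + K_p·9.8 = 0.
So ω_n = √(9.8K_p) and 2ζω_n = 9.4, giving ζ = 9.4/(2√(9.8K_p)).
Setting ζ = 0.28: √(9.8K_p) = 9.4/(2·0.28) = 16.79, so K_p = 281.8/9.8 = 28.8.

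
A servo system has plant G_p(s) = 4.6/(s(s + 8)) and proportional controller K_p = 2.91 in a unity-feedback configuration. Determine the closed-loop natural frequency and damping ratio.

ω_n = 3.66 rad/s, ζ = 1.09

With unity feedback the closed-loop characteristic equation is s² + 8s + 2.91·4.6 = s² + 8s + 13.39 = 0.
Matching s² + 2ζω_n s + ω_n²: ω_n = √13.39 = 3.659 rad/s and 2ζω_n = 8, so ζ = 8/(2·3.659) = 1.09.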